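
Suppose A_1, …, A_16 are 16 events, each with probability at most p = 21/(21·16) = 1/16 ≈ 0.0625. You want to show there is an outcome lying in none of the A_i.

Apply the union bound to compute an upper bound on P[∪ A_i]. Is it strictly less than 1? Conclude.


Union bound: P[∪_{i=1}^{16} A_i] ≤ Σ_i P[A_i] ≤ 16·p = 16·(1/16) = 1.
Numerically: 1 ≈ 1.0000.
Is 1 < 1? NO.
Since the bound 1 is ≥ 1, the union bound is uninformative here; it does NOT by itself certify existence.

16·p = 1 ≈ 1.0000; existence NOT certified by the union bound.


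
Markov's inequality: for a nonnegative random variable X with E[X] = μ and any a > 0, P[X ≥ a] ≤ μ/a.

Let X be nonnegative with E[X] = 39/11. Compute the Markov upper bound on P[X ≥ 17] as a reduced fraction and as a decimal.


μ = E[X] = 39/11, a = 17.
Markov: P[X ≥ 17] ≤ μ/a = (39/11)/17 = 39/187.
Numerically: ≈ 0.20856.
(Since a = 17 > μ = 3.54545, the bound 39/187 is < 1 and informative.)

P[X ≥ 17] ≤ 39/187 ≈ 0.20856.


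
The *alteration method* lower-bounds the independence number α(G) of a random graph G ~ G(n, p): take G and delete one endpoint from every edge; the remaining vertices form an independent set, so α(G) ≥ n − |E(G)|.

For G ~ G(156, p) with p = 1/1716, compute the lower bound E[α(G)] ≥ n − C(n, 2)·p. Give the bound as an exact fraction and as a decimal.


E[|E(G)|] = C(156, 2)·p = 12090 · (1/1716) = 155/22.
E[α(G)] ≥ n − E[|E(G)|] = 156 − 155/22 = 3277/22.
Numerically: ≈ 148.955.
(This is only a lower bound; the true E[α(G)] may be larger.)

E[α(G)] ≥ 3277/22 ≈ 148.955.


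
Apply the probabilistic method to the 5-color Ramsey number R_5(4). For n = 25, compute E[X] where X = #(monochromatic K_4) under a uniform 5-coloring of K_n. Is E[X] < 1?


E[X] = C(25, 4) · 5^{1 − 6} = 12650 · 5^{−5} = 12650/3125.
As a reduced fraction: E[X] = 506/125 ≈ 4.0480.
Is E[X] < 1? NO.
Since E[X] ≥ 1, the first-moment bound is inconclusive at n = 25; it does NOT by itself certify R_5(4) > 25.

E[X] = 506/125 ≈ 4.0480; E[X] ≥ 1; first-moment method inconclusive here.


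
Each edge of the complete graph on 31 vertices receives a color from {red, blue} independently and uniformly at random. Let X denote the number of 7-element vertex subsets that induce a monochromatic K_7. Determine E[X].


Let X = Σ_S X_S over the C(31, 7) = 2629575 subsets S of size 7, where X_S = 1 if the K_7 on S is monochromatic.
For a fixed S, the K_7 on S has C(7, 2) = 21 edges. P[all 21 edges red] = (1/2)^21, and likewise for blue, so P[monochromatic] = 2·(1/2)^21 = 2^{1 − 21} = 1/1048576.
By linearity: E[X] = C(31, 7) · 2^{1 − 21} = 2629575 · 1/1048576 = 2629575/1048576.
Numerically: E[X] ≈ 2.507758.

E[X] = C(31,7)·2^(1−C(7,2)) = 2629575/1048576 ≈ 2.507758.


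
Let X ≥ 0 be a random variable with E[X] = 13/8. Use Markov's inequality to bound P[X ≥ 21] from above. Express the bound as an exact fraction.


μ = E[X] = 13/8, a = 21.
Markov: P[X ≥ 21] ≤ μ/a = (13/8)/21 = 13/168.
Numerically: ≈ 0.07738.
(Since a = 21 > μ = 1.62500, the bound 13/168 is < 1 and informative.)

P[X ≥ 21] ≤ 13/168 ≈ 0.07738.


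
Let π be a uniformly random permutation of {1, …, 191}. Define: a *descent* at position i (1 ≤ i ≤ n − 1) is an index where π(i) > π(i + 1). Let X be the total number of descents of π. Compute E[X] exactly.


Write X = Σ X_I over i = 1, …, 190, with X_I the indicator of one descent.
There are 190 indicators.
For each fixed i, the pair (π(i), π(i+1)) is a uniformly random ordered pair of distinct values from {1, …, 191}; by symmetry P[π(i) > π(i+1)] = 1/2.
By linearity: E[X] = 190 · (1/2) = (191 − 1) · (1/2) = 95 ≈ 95.00000.

E[X] = 95 = 95.00000.


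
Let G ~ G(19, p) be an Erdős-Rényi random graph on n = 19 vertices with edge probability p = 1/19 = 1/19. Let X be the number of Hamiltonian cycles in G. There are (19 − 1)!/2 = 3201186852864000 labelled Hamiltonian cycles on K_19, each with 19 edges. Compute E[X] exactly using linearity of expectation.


K_19 has (19 − 1)!/2 = 3201186852864000 labelled Hamiltonian cycles.
For each such Hamiltonian cycle H, let X_H = 1 if all 19 edges of H are present in G. Then P[X_H = 1] = p^{19} = (1/19)^{19} = 1/1978419655660313589123979.
By linearity: E[X] = Σ_H E[X_H] = 3201186852864000 · p^{19} = 3201186852864000 · 1/1978419655660313589123979 = 3201186852864000/1978419655660313589123979.
Numerically: E[X] ≈ 1.62e-09.

E[X] = 3201186852864000 · (1/19)^{19} = 3201186852864000/1978419655660313589123979 ≈ 1.62e-09.


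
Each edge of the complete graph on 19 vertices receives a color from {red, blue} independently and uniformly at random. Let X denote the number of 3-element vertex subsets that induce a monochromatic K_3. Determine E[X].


Let X = Σ_S X_S over the C(19, 3) = 969 subsets S of size 3, where X_S = 1 if the K_3 on S is monochromatic.
For a fixed S, the K_3 on S has C(3, 2) = 3 edges. P[all 3 edges red] = (1/2)^3, and likewise for blue, so P[monochromatic] = 2·(1/2)^3 = 2^{1 − 3} = 1/4.
Summing: E[X] = C(19, 3) · 2^{1 − 3} = 969 · 1/4 = 969/4.
Numerically: E[X] ≈ 242.250000.

E[X] = C(19,3)·2^(1−C(3,2)) = 969/4 ≈ 242.250000.


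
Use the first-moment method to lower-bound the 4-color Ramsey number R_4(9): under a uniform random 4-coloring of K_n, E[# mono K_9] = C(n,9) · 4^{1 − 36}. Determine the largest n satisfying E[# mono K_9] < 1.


We need C(n, 9) · 4^{1 − 36} < 1, i.e. C(n, 9) < 4^{36 − 1} = 1180591620717411303424.
Check values of n near the boundary:
  n = 909: C(909, 9) = 1122169012923711463931; 1122169012923711463931 < 1180591620717411303424? YES
  n = 910: C(910, 9) = 1133378248346922788210; 1133378248346922788210 < 1180591620717411303424? YES
  n = 911: C(911, 9) = 1144686900492291197405; 1144686900492291197405 < 1180591620717411303424? YES
  n = 912: C(912, 9) = 1156095740032081475120; 1156095740032081475120 < 1180591620717411303424? YES
  n = 913: C(913, 9) = 1167605542753639808390; 1167605542753639808390 < 1180591620717411303424? YES
  n = 914: C(914, 9) = 1179217089587653905932; 1179217089587653905932 < 1180591620717411303424? YES
  n = 915: C(915, 9) = 1190931166636537885130; 1190931166636537885130 < 1180591620717411303424? NO
The largest n with C(n, 9) < 1180591620717411303424 is n = 914 (where E[X] = 294804272396913476483/295147905179352825856 ≈ 0.9988357). Hence R_4(9) > 914, i.e. R_4(9) ≥ 915.

Largest n = 914; hence R_4(9) > 914.


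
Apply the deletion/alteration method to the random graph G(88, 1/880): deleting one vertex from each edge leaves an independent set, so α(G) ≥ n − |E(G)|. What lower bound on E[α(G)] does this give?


E[|E(G)|] = C(88, 2)·p = 3828 · (1/880) = 87/20.
E[α(G)] ≥ n − E[|E(G)|] = 88 − 87/20 = 1673/20.
Numerically: ≈ 83.650.
(This is only a lower bound; the true E[α(G)] may be larger.)

E[α(G)] ≥ 1673/20 ≈ 83.650.


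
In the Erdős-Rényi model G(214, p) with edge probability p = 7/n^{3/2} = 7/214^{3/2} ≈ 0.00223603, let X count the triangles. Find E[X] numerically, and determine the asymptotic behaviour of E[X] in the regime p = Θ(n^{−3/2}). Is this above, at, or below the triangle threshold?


Number of potential triangles: C(214, 3) = 1610564.
Each occurs with probability p³ ≈ (0.00223603)³ ≈ 1.11797512e-08.
By linearity: E[X] = C(214, 3)·p³ ≈ 1610564 · 1.11797512e-08 ≈ 0.018006.
Since α = 3/2 > 1, p = c/n^{3/2} = o(1/n) is below the triangle threshold p ~ 1/n. Asymptotically E[X] ~ (c³/6)·n^{3(1−α)} = (7³/6)·n^{-1.5} → 0, so by Markov's inequality G has no triangles w.h.p.

E[X] ≈ 0.018006; in regime p = Θ(1/n^{3/2}) E[X] tends to 0 (below the triangle threshold p ~ 1/n).


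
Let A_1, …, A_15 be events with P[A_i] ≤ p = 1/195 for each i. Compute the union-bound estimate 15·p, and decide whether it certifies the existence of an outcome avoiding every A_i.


Union bound: P[∪_{i=1}^{15} A_i] ≤ Σ_i P[A_i] ≤ 15·p = 15·(1/195) = 1/13.
Numerically: 1/13 ≈ 0.07692.
Is 1/13 < 1? YES.
Since P[∪ A_i] ≤ 1/13 < 1, the complement has P[∩ A_i^c] ≥ 1 − 1/13 = 12/13 > 0, so some outcome avoids every A_i.

15·p = 1/13 ≈ 0.07692; existence CERTIFIED by the union bound.


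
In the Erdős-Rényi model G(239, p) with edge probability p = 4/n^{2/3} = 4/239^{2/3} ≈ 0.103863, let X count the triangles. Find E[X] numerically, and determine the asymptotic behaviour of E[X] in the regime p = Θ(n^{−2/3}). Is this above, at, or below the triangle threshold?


Number of potential triangles: C(239, 3) = 2246839.
Each occurs with probability p³ ≈ (0.103863)³ ≈ 1.12042856e-03.
By linearity: E[X] = C(239, 3)·p³ ≈ 2246839 · 1.12042856e-03 ≈ 2517.422594.
Since α = 2/3 < 1, p = c/n^{2/3} ≫ 1/n is above the triangle threshold p ~ 1/n. Asymptotically E[X] ~ (c³/6)·n^{3(1−α)} = (4³/6)·n^{1} → ∞; triangles are abundant w.h.p.

E[X] ≈ 2517.422594; in regime p = Θ(1/n^{2/3}) E[X] diverges (above the triangle threshold p ~ 1/n).


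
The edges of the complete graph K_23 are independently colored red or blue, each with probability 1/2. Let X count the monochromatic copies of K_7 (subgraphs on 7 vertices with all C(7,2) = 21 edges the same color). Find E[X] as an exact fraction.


Let X = Σ_S X_S over the C(23, 7) = 245157 subsets S of size 7, where X_S = 1 if the K_7 on S is monochromatic.
For a fixed S, the K_7 on S has C(7, 2) = 21 edges. P[all 21 edges red] = (1/2)^21, and likewise for blue, so P[monochromatic] = 2·(1/2)^21 = 2^{1 − 21} = 1/1048576.
By linearity: E[X] = C(23, 7) · 2^{1 − 21} = 245157 · 1/1048576 = 245157/1048576.
Numerically: E[X] ≈ 0.233800.

E[X] = C(23,7)·2^(1−C(7,2)) = 245157/1048576 ≈ 0.233800.


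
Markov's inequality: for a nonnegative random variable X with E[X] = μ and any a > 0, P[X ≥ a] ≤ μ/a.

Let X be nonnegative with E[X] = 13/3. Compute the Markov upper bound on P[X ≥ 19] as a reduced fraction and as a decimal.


μ = E[X] = 13/3, a = 19.
Markov: P[X ≥ 19] ≤ μ/a = (13/3)/19 = 13/57.
Numerically: ≈ 0.2281.
(Since a = 19 > μ = 4.3333, the bound 13/57 is < 1 and informative.)

P[X ≥ 19] ≤ 13/57 ≈ 0.2281.


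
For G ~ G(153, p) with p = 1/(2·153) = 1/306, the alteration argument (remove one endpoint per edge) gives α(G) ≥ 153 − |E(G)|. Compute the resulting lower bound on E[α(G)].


E[|E(G)|] = C(153, 2)·p = 11628 · (1/306) = 38.
E[α(G)] ≥ n − E[|E(G)|] = 153 − 38 = 115.
Numerically: ≈ 115.00000.
(This is only a lower bound; the true E[α(G)] may be larger.)

E[α(G)] ≥ 115 ≈ 115.00000.


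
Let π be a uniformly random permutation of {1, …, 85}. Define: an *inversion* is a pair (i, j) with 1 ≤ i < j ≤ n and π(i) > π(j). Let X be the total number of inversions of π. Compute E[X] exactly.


Write X = Σ X_I over the C(85, 2) = 3570 pairs i < j, with X_I the indicator of one inversion.
There are 3570 indicators.
For each fixed pair i < j, the values π(i) and π(j) are two distinct elements of {1, …, 85} in uniformly random order; by symmetry P[π(i) > π(j)] = 1/2.
By linearity: E[X] = 3570 · (1/2) = C(85, 2) · (1/2) = 3570/2 = 1785 ≈ 1785.00000.

E[X] = 1785 = 1785.00000.


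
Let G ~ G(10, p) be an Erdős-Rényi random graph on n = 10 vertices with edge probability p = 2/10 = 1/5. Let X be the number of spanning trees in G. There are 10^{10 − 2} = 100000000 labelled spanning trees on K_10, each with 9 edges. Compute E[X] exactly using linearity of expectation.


K_10 has 10^{10 − 2} = 100000000 labelled spanning trees.
For each such spanning tree H, let X_H = 1 if all 9 edges of H are present in G. Then P[X_H = 1] = p^{9} = (1/5)^{9} = 1/1953125.
By linearity: E[X] = Σ_H E[X_H] = 100000000 · p^{9} = 100000000 · 1/1953125 = 256/5.
Numerically: E[X] ≈ 51.2.

E[X] = 100000000 · (1/5)^{9} = 256/5 ≈ 51.2.


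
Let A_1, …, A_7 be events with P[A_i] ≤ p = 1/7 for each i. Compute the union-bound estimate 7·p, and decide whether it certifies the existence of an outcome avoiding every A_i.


Union bound: P[∪_{i=1}^{7} A_i] ≤ Σ_i P[A_i] ≤ 7·p = 7·(1/7) = 1.
Numerically: 1 ≈ 1.0000000.
Is 1 < 1? NO.
Since the bound 1 is ≥ 1, the union bound is uninformative here; it does NOT by itself certify existence.

7·p = 1 ≈ 1.0000000; existence NOT certified by the union bound.


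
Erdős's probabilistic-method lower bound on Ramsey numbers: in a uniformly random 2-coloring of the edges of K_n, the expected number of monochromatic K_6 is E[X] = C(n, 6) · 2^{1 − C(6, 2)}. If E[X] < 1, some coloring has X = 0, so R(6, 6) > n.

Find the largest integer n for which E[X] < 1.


We need C(n, 6) · 2^{1 − 15} < 1, i.e. C(n, 6) < 2^{15 − 1} = 16384.
Check values of n near the boundary:
  n = 12: C(12, 6) = 924; 924 < 16384? YES
  n = 13: C(13, 6) = 1716; 1716 < 16384? YES
  n = 14: C(14, 6) = 3003; 3003 < 16384? YES
  n = 15: C(15, 6) = 5005; 5005 < 16384? YES
  n = 16: C(16, 6) = 8008; 8008 < 16384? YES
  n = 17: C(17, 6) = 12376; 12376 < 16384? YES
  n = 18: C(18, 6) = 18564; 18564 < 16384? NO
  n = 19: C(19, 6) = 27132; 27132 < 16384? NO
The largest n with C(n, 6) < 16384 is n = 17 (where E[X] = 1547/2048 ≈ 0.7553711). Hence R(6, 6) > 17, i.e. R(6, 6) ≥ 18.

Largest n = 17; hence R(6, 6) > 17.


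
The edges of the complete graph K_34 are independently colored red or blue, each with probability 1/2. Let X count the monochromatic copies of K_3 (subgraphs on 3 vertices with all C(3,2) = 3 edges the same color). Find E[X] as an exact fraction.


Let X = Σ_S X_S over the C(34, 3) = 5984 subsets S of size 3, where X_S = 1 if the K_3 on S is monochromatic.
For a fixed S, the K_3 on S has C(3, 2) = 3 edges. P[all 3 edges red] = (1/2)^3, and likewise for blue, so P[monochromatic] = 2·(1/2)^3 = 2^{1 − 3} = 1/4.
By linearity: E[X] = C(34, 3) · 2^{1 − 3} = 5984 · 1/4 = 1496.
Numerically: E[X] ≈ 1496.000.

E[X] = C(34,3)·2^(1−C(3,2)) = 1496 ≈ 1496.000.


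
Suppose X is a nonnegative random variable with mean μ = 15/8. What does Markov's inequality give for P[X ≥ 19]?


μ = E[X] = 15/8, a = 19.
Markov: P[X ≥ 19] ≤ μ/a = (15/8)/19 = 15/152.
Numerically: ≈ 0.099.
(Since a = 19 > μ = 1.875, the bound 15/152 is < 1 and informative.)

P[X ≥ 19] ≤ 15/152 ≈ 0.099.


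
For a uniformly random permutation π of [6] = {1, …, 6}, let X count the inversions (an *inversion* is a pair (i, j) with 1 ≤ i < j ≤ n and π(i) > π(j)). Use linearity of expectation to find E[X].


Write X = Σ X_I over the C(6, 2) = 15 pairs i < j, with X_I the indicator of one inversion.
There are 15 indicators.
For each fixed pair i < j, the values π(i) and π(j) are two distinct elements of {1, …, 6} in uniformly random order; by symmetry P[π(i) > π(j)] = 1/2.
By linearity: E[X] = 15 · (1/2) = C(6, 2) · (1/2) = 15/2 = 15/2 ≈ 7.500000.

E[X] = 15/2 = 7.500000.


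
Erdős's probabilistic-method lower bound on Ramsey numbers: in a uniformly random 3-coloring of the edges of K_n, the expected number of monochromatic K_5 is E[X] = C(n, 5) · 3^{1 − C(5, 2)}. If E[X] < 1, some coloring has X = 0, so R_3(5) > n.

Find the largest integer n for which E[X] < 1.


We need C(n, 5) · 3^{1 − 10} < 1, i.e. C(n, 5) < 3^{10 − 1} = 19683.
Check values of n near the boundary:
  n = 17: C(17, 5) = 6188; 6188 < 19683? YES
  n = 18: C(18, 5) = 8568; 8568 < 19683? YES
  n = 19: C(19, 5) = 11628; 11628 < 19683? YES
  n = 20: C(20, 5) = 15504; 15504 < 19683? YES
  n = 21: C(21, 5) = 20349; 20349 < 19683? NO
  n = 22: C(22, 5) = 26334; 26334 < 19683? NO
  n = 23: C(23, 5) = 33649; 33649 < 19683? NO
The largest n with C(n, 5) < 19683 is n = 20 (where E[X] = 5168/6561 ≈ 0.787685). Hence R_3(5) > 20, i.e. R_3(5) ≥ 21.

Largest n = 20; hence R_3(5) > 20.


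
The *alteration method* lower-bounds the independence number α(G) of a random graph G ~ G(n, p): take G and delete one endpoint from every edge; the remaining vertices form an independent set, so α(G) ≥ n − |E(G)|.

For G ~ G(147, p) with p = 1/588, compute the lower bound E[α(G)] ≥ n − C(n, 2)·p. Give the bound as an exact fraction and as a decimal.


E[|E(G)|] = C(147, 2)·p = 10731 · (1/588) = 73/4.
E[α(G)] ≥ n − E[|E(G)|] = 147 − 73/4 = 515/4.
Numerically: ≈ 128.7500.
(This is only a lower bound; the true E[α(G)] may be larger.)

E[α(G)] ≥ 515/4 ≈ 128.7500.


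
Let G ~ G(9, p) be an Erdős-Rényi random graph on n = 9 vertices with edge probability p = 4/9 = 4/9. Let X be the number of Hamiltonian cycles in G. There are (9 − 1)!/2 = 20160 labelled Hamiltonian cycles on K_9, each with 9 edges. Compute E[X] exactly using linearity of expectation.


K_9 has (9 − 1)!/2 = 20160 labelled Hamiltonian cycles.
For each such Hamiltonian cycle H, let X_H = 1 if all 9 edges of H are present in G. Then P[X_H = 1] = p^{9} = (4/9)^{9} = 262144/387420489.
Summing the indicators: E[X] = Σ_H E[X_H] = 20160 · p^{9} = 20160 · 262144/387420489 = 587202560/43046721.
Numerically: E[X] ≈ 13.6411.

E[X] = 20160 · (4/9)^{9} = 587202560/43046721 ≈ 13.6411.


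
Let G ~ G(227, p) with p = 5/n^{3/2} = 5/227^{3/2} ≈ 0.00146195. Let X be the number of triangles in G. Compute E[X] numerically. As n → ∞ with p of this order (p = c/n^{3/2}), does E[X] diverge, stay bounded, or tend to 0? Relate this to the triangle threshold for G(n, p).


Number of potential triangles: C(227, 3) = 1923825.
Each occurs with probability p³ ≈ (0.00146195)³ ≈ 3.12459444e-09.
By linearity: E[X] = C(227, 3)·p³ ≈ 1923825 · 3.12459444e-09 ≈ 0.006011.
Since α = 3/2 > 1, p = c/n^{3/2} = o(1/n) is below the triangle threshold p ~ 1/n. Asymptotically E[X] ~ (c³/6)·n^{3(1−α)} = (5³/6)·n^{-1.5} → 0, so by Markov's inequality G has no triangles w.h.p.

E[X] ≈ 0.006011; in regime p = Θ(1/n^{3/2}) E[X] tends to 0 (below the triangle threshold p ~ 1/n).


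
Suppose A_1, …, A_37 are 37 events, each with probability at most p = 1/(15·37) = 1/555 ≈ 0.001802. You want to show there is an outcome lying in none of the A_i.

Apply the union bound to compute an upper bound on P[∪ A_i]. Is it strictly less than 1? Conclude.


Union bound: P[∪_{i=1}^{37} A_i] ≤ Σ_i P[A_i] ≤ 37·p = 37·(1/555) = 1/15.
Numerically: 1/15 ≈ 0.066667.
Is 1/15 < 1? YES.
Since P[∪ A_i] ≤ 1/15 < 1, the complement has P[∩ A_i^c] ≥ 1 − 1/15 = 14/15 > 0, so some outcome avoids every A_i.

37·p = 1/15 ≈ 0.066667; existence CERTIFIED by the union bound.


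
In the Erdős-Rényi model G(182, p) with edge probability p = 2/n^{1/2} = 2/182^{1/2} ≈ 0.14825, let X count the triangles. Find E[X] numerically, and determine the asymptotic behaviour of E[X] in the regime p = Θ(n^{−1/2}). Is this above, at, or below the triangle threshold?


Number of potential triangles: C(182, 3) = 988260.
Each occurs with probability p³ ≈ (0.14825)³ ≈ 3.2582388e-03.
By linearity: E[X] = C(182, 3)·p³ ≈ 988260 · 3.2582388e-03 ≈ 3219.98703.
Since α = 1/2 < 1, p = c/n^{1/2} ≫ 1/n is above the triangle threshold p ~ 1/n. Asymptotically E[X] ~ (c³/6)·n^{3(1−α)} = (2³/6)·n^{1.5} → ∞; triangles are abundant w.h.p.

E[X] ≈ 3219.98703; in regime p = Θ(1/n^{1/2}) E[X] diverges (above the triangle threshold p ~ 1/n).


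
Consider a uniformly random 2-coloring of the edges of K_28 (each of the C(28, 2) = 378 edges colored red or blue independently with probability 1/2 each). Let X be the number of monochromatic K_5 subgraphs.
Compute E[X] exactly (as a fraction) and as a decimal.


Let X = Σ_S X_S over the C(28, 5) = 98280 subsets S of size 5, where X_S = 1 if the K_5 on S is monochromatic.
For a fixed S, the K_5 on S has C(5, 2) = 10 edges. P[all 10 edges red] = (1/2)^10, and likewise for blue, so P[monochromatic] = 2·(1/2)^10 = 2^{1 − 10} = 1/512.
Summing: E[X] = C(28, 5) · 2^{1 − 10} = 98280 · 1/512 = 12285/64.
Numerically: E[X] ≈ 191.95312.

E[X] = C(28,5)·2^(1−C(5,2)) = 12285/64 ≈ 191.95312.


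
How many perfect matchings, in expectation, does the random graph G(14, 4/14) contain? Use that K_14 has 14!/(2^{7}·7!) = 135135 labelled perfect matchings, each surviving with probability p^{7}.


K_14 has 14!/(2^{7}·7!) = 135135 labelled perfect matchings.
For each such perfect matching H, let X_H = 1 if all 7 edges of H are present in G. Then P[X_H = 1] = p^{7} = (2/7)^{7} = 128/823543.
Summing the indicators: E[X] = Σ_H E[X_H] = 135135 · p^{7} = 135135 · 128/823543 = 2471040/117649.
Numerically: E[X] ≈ 21.003.

E[X] = 135135 · (2/7)^{7} = 2471040/117649 ≈ 21.003.


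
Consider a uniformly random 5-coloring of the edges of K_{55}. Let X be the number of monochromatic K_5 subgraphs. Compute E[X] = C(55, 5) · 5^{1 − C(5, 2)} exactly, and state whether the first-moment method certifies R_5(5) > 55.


E[X] = C(55, 5) · 5^{1 − 10} = 3478761 · 5^{−9} = 3478761/1953125.
As a reduced fraction: E[X] = 3478761/1953125 ≈ 1.7811256.
Is E[X] < 1? NO.
Since E[X] ≥ 1, the first-moment bound is inconclusive at n = 55; it does NOT by itself certify R_5(5) > 55.

E[X] = 3478761/1953125 ≈ 1.7811256; E[X] ≥ 1; first-moment method inconclusive here.


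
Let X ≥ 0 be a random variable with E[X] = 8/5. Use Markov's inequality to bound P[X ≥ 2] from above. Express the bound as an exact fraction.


μ = E[X] = 8/5, a = 2.
Markov: P[X ≥ 2] ≤ μ/a = (8/5)/2 = 4/5.
Numerically: ≈ 0.800000.
(Since a = 2 > μ = 1.600000, the bound 4/5 is < 1 and informative.)

P[X ≥ 2] ≤ 4/5 ≈ 0.800000.


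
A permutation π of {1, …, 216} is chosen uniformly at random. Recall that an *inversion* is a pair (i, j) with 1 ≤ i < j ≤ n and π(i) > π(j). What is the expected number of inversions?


Write X = Σ X_I over the C(216, 2) = 23220 pairs i < j, with X_I the indicator of one inversion.
There are 23220 indicators.
For each fixed pair i < j, the values π(i) and π(j) are two distinct elements of {1, …, 216} in uniformly random order; by symmetry P[π(i) > π(j)] = 1/2.
By linearity: E[X] = 23220 · (1/2) = C(216, 2) · (1/2) = 23220/2 = 11610 ≈ 11610.00000.

E[X] = 11610 = 11610.00000.


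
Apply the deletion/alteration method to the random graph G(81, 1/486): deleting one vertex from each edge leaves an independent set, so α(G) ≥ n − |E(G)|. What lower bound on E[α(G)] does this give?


E[|E(G)|] = C(81, 2)·p = 3240 · (1/486) = 20/3.
E[α(G)] ≥ n − E[|E(G)|] = 81 − 20/3 = 223/3.
Numerically: ≈ 74.333333.
(This is only a lower bound; the true E[α(G)] may be larger.)

E[α(G)] ≥ 223/3 ≈ 74.333333.


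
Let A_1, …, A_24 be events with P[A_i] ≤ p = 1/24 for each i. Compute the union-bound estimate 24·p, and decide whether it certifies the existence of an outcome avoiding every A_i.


Union bound: P[∪_{i=1}^{24} A_i] ≤ Σ_i P[A_i] ≤ 24·p = 24·(1/24) = 1.
Numerically: 1 ≈ 1.000000.
Is 1 < 1? NO.
Since the bound 1 is ≥ 1, the union bound is uninformative here; it does NOT by itself certify existence.

24·p = 1 ≈ 1.000000; existence NOT certified by the union bound.


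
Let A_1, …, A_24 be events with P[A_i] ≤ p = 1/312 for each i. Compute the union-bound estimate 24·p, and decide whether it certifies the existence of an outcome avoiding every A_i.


Union bound: P[∪_{i=1}^{24} A_i] ≤ Σ_i P[A_i] ≤ 24·p = 24·(1/312) = 1/13.
Numerically: 1/13 ≈ 0.07692.
Is 1/13 < 1? YES.
Since P[∪ A_i] ≤ 1/13 < 1, the complement has P[∩ A_i^c] ≥ 1 − 1/13 = 12/13 > 0, so some outcome avoids every A_i.

24·p = 1/13 ≈ 0.07692; existence CERTIFIED by the union bound.


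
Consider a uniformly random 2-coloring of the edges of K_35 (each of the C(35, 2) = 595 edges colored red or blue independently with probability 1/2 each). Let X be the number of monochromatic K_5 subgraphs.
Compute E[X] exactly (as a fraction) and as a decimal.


Let X = Σ_S X_S over the C(35, 5) = 324632 subsets S of size 5, where X_S = 1 if the K_5 on S is monochromatic.
For a fixed S, the K_5 on S has C(5, 2) = 10 edges. P[all 10 edges red] = (1/2)^10, and likewise for blue, so P[monochromatic] = 2·(1/2)^10 = 2^{1 − 10} = 1/512.
By linearity: E[X] = C(35, 5) · 2^{1 − 10} = 324632 · 1/512 = 40579/64.
Numerically: E[X] ≈ 634.047.

E[X] = C(35,5)·2^(1−C(5,2)) = 40579/64 ≈ 634.047.


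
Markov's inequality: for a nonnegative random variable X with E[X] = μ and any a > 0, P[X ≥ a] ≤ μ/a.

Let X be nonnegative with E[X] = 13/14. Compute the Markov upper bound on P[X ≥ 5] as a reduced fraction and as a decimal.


μ = E[X] = 13/14, a = 5.
Markov: P[X ≥ 5] ≤ μ/a = (13/14)/5 = 13/70.
Numerically: ≈ 0.18571.
(Since a = 5 > μ = 0.92857, the bound 13/70 is < 1 and informative.)

P[X ≥ 5] ≤ 13/70 ≈ 0.18571.


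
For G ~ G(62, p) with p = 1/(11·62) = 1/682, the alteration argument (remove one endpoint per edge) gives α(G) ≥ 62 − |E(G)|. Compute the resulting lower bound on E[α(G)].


E[|E(G)|] = C(62, 2)·p = 1891 · (1/682) = 61/22.
E[α(G)] ≥ n − E[|E(G)|] = 62 − 61/22 = 1303/22.
Numerically: ≈ 59.227273.
(This is only a lower bound; the true E[α(G)] may be larger.)

E[α(G)] ≥ 1303/22 ≈ 59.227273.


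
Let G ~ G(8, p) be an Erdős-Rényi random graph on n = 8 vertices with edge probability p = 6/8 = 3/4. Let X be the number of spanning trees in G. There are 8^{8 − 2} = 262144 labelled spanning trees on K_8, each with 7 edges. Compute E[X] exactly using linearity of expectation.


K_8 has 8^{8 − 2} = 262144 labelled spanning trees.
For each such spanning tree H, let X_H = 1 if all 7 edges of H are present in G. Then P[X_H = 1] = p^{7} = (3/4)^{7} = 2187/16384.
By linearity of expectation: E[X] = Σ_H E[X_H] = 262144 · p^{7} = 262144 · 2187/16384 = 34992.
Numerically: E[X] ≈ 3.5e+04.

E[X] = 262144 · (3/4)^{7} = 34992 ≈ 3.5e+04.


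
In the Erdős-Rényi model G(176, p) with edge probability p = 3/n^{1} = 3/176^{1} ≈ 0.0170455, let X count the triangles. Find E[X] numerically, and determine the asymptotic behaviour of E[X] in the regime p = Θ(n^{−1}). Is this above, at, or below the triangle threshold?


Number of potential triangles: C(176, 3) = 893200.
Each occurs with probability p³ ≈ (0.0170455)³ ≈ 4.95251456e-06.
By linearity: E[X] = C(176, 3)·p³ ≈ 893200 · 4.95251456e-06 ≈ 4.423586.
Here α = 1, so p = 3/n is exactly at the triangle threshold p ~ 1/n. Asymptotically E[X] → c³/6 = 3³/6 = 9/2 ≈ 4.500000, a bounded constant. In this regime the triangle count is asymptotically Poisson(c³/6).

E[X] ≈ 4.423586; in regime p = Θ(1/n^{1}) E[X] stays bounded (at the triangle threshold p ~ 1/n).


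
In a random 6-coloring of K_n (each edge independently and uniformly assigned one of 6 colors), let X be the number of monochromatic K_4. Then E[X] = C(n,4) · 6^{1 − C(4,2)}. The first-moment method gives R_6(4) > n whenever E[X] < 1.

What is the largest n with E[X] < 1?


We need C(n, 4) · 6^{1 − 6} < 1, i.e. C(n, 4) < 6^{6 − 1} = 7776.
Check values of n near the boundary:
  n = 19: C(19, 4) = 3876; 3876 < 7776? YES
  n = 20: C(20, 4) = 4845; 4845 < 7776? YES
  n = 21: C(21, 4) = 5985; 5985 < 7776? YES
  n = 22: C(22, 4) = 7315; 7315 < 7776? YES
  n = 23: C(23, 4) = 8855; 8855 < 7776? NO
The largest n with C(n, 4) < 7776 is n = 22 (where E[X] = 7315/7776 ≈ 0.94072). Hence R_6(4) > 22, i.e. R_6(4) ≥ 23.

Largest n = 22; hence R_6(4) > 22.


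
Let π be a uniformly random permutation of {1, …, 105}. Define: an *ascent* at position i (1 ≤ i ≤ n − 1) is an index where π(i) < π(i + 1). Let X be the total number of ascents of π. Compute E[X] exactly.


Write X = Σ X_I over i = 1, …, 104, with X_I the indicator of one ascent.
There are 104 indicators.
For each fixed i, the pair (π(i), π(i+1)) is a uniformly random ordered pair of distinct values from {1, …, 105}; by symmetry P[π(i) < π(i+1)] = 1/2.
By linearity: E[X] = 104 · (1/2) = (105 − 1) · (1/2) = 52 ≈ 52.0000.

E[X] = 52 = 52.0000.


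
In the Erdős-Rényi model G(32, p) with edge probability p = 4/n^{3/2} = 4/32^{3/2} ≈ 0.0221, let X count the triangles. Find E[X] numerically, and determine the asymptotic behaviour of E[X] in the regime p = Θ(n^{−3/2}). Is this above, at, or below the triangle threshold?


Number of potential triangles: C(32, 3) = 4960.
Each occurs with probability p³ ≈ (0.0221)³ ≈ 1.078959e-05.
By linearity: E[X] = C(32, 3)·p³ ≈ 4960 · 1.078959e-05 ≈ 0.0535.
Since α = 3/2 > 1, p = c/n^{3/2} = o(1/n) is below the triangle threshold p ~ 1/n. Asymptotically E[X] ~ (c³/6)·n^{3(1−α)} = (4³/6)·n^{-1.5} → 0, so by Markov's inequality G has no triangles w.h.p.

E[X] ≈ 0.0535; in regime p = Θ(1/n^{3/2}) E[X] tends to 0 (below the triangle threshold p ~ 1/n).


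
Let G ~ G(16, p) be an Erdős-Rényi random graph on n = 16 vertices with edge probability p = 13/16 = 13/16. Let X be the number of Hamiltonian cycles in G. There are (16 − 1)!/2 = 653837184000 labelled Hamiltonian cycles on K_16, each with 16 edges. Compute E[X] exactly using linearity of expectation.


K_16 has (16 − 1)!/2 = 653837184000 labelled Hamiltonian cycles.
For each such Hamiltonian cycle H, let X_H = 1 if all 16 edges of H are present in G. Then P[X_H = 1] = p^{16} = (13/16)^{16} = 665416609183179841/18446744073709551616.
By linearity: E[X] = Σ_H E[X_H] = 653837184000 · p^{16} = 653837184000 · 665416609183179841/18446744073709551616 = 424877072202303561918952875/18014398509481984.
Numerically: E[X] ≈ 2.359e+10.

E[X] = 653837184000 · (13/16)^{16} = 424877072202303561918952875/18014398509481984 ≈ 2.359e+10.


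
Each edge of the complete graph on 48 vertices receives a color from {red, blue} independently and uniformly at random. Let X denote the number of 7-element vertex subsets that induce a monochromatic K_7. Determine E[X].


Let X = Σ_S X_S over the C(48, 7) = 73629072 subsets S of size 7, where X_S = 1 if the K_7 on S is monochromatic.
For a fixed S, the K_7 on S has C(7, 2) = 21 edges. P[all 21 edges red] = (1/2)^21, and likewise for blue, so P[monochromatic] = 2·(1/2)^21 = 2^{1 − 21} = 1/1048576.
Summing: E[X] = C(48, 7) · 2^{1 − 21} = 73629072 · 1/1048576 = 4601817/65536.
Numerically: E[X] ≈ 70.218155.

E[X] = C(48,7)·2^(1−C(7,2)) = 4601817/65536 ≈ 70.218155.


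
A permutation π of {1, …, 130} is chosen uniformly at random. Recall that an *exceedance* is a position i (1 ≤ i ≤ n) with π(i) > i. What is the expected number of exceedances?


Write X = Σ_{i=1}^{130} X_i, where X_i = 1_{π(i) > i}.
For each fixed i, π(i) is uniform over {1, …, 130} (marginal of a uniform permutation), so P[π(i) > i] = (n − i)/n. Summing: Σ_{i=1}^{130} (n − i)/n = (0 + 1 + … + 129)/130 = 130(130 − 1)/(2·130) = (130 − 1)/2.
Hence E[X] = Σ_{i=1}^{130} (130 − i)/130 = 129/2 ≈ 64.500000.

E[X] = 129/2 = 64.500000.


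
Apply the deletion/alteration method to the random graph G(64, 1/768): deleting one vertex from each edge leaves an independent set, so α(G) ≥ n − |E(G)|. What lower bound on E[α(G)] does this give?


E[|E(G)|] = C(64, 2)·p = 2016 · (1/768) = 21/8.
E[α(G)] ≥ n − E[|E(G)|] = 64 − 21/8 = 491/8.
Numerically: ≈ 61.3750.
(This is only a lower bound; the true E[α(G)] may be larger.)

E[α(G)] ≥ 491/8 ≈ 61.3750.


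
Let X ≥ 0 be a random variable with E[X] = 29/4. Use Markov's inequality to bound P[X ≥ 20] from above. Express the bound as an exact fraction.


μ = E[X] = 29/4, a = 20.
Markov: P[X ≥ 20] ≤ μ/a = (29/4)/20 = 29/80.
Numerically: ≈ 0.3625.
(Since a = 20 > μ = 7.2500, the bound 29/80 is < 1 and informative.)

P[X ≥ 20] ≤ 29/80 ≈ 0.3625.


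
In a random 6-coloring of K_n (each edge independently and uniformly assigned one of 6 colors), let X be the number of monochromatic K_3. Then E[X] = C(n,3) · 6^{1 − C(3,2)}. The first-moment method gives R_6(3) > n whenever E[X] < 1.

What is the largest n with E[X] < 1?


We need C(n, 3) · 6^{1 − 3} < 1, i.e. C(n, 3) < 6^{3 − 1} = 36.
Check values of n near the boundary:
  n = 5: C(5, 3) = 10; 10 < 36? YES
  n = 6: C(6, 3) = 20; 20 < 36? YES
  n = 7: C(7, 3) = 35; 35 < 36? YES
  n = 8: C(8, 3) = 56; 56 < 36? NO
The largest n with C(n, 3) < 36 is n = 7 (where E[X] = 35/36 ≈ 0.9722). Hence R_6(3) > 7, i.e. R_6(3) ≥ 8.

Largest n = 7; hence R_6(3) > 7.


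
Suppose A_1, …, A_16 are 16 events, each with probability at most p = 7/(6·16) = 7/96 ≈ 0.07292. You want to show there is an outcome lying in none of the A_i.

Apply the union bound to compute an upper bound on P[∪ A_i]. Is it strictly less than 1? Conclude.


Union bound: P[∪_{i=1}^{16} A_i] ≤ Σ_i P[A_i] ≤ 16·p = 16·(7/96) = 7/6.
Numerically: 7/6 ≈ 1.16667.
Is 7/6 < 1? NO.
Since the bound 7/6 is ≥ 1, the union bound is uninformative here; it does NOT by itself certify existence.

16·p = 7/6 ≈ 1.16667; existence NOT certified by the union bound.


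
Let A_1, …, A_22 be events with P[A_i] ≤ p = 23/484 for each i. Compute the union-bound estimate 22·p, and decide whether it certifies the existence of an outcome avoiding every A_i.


Union bound: P[∪_{i=1}^{22} A_i] ≤ Σ_i P[A_i] ≤ 22·p = 22·(23/484) = 23/22.
Numerically: 23/22 ≈ 1.0454545.
Is 23/22 < 1? NO.
Since the bound 23/22 is ≥ 1, the union bound is uninformative here; it does NOT by itself certify existence.

22·p = 23/22 ≈ 1.0454545; existence NOT certified by the union bound.


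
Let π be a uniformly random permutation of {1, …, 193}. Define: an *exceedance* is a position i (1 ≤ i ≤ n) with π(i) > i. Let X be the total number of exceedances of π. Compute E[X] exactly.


Write X = Σ_{i=1}^{193} X_i, where X_i = 1_{π(i) > i}.
For each fixed i, π(i) is uniform over {1, …, 193} (marginal of a uniform permutation), so P[π(i) > i] = (n − i)/n. Summing: Σ_{i=1}^{193} (n − i)/n = (0 + 1 + … + 192)/193 = 193(193 − 1)/(2·193) = (193 − 1)/2.
Hence E[X] = Σ_{i=1}^{193} (193 − i)/193 = 96 ≈ 96.000000.

E[X] = 96 = 96.000000.


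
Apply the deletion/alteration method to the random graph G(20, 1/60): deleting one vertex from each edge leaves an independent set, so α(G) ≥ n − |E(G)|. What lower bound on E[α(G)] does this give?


E[|E(G)|] = C(20, 2)·p = 190 · (1/60) = 19/6.
E[α(G)] ≥ n − E[|E(G)|] = 20 − 19/6 = 101/6.
Numerically: ≈ 16.833.
(This is only a lower bound; the true E[α(G)] may be larger.)

E[α(G)] ≥ 101/6 ≈ 16.833.


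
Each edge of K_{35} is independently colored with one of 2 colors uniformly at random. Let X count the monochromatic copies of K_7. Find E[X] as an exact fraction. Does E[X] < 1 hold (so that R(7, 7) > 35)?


E[X] = C(35, 7) · 2^{1 − 21} = 6724520 · 2^{−20} = 6724520/1048576.
As a reduced fraction: E[X] = 840565/131072 ≈ 6.4130020.
Is E[X] < 1? NO.
Since E[X] ≥ 1, the first-moment bound is inconclusive at n = 35; it does NOT by itself certify R(7, 7) > 35.

E[X] = 840565/131072 ≈ 6.4130020; E[X] ≥ 1; first-moment method inconclusive here.


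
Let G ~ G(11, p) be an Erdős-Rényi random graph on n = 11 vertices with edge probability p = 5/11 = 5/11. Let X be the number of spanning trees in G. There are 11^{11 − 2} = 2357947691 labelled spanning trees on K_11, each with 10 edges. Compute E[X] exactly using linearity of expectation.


K_11 has 11^{11 − 2} = 2357947691 labelled spanning trees.
For each such spanning tree H, let X_H = 1 if all 10 edges of H are present in G. Then P[X_H = 1] = p^{10} = (5/11)^{10} = 9765625/25937424601.
By linearity of expectation: E[X] = Σ_H E[X_H] = 2357947691 · p^{10} = 2357947691 · 9765625/25937424601 = 9765625/11.
Numerically: E[X] ≈ 8.88e+05.

E[X] = 2357947691 · (5/11)^{10} = 9765625/11 ≈ 8.88e+05.


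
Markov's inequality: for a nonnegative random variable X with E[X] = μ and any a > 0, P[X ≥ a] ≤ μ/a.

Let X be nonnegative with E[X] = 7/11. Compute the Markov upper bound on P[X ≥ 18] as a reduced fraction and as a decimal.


μ = E[X] = 7/11, a = 18.
Markov: P[X ≥ 18] ≤ μ/a = (7/11)/18 = 7/198.
Numerically: ≈ 0.035.
(Since a = 18 > μ = 0.636, the bound 7/198 is < 1 and informative.)

P[X ≥ 18] ≤ 7/198 ≈ 0.035.


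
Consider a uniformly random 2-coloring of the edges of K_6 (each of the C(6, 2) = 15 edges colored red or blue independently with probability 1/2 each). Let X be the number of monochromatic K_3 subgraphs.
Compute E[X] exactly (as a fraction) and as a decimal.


Let X = Σ_S X_S over the C(6, 3) = 20 subsets S of size 3, where X_S = 1 if the K_3 on S is monochromatic.
For a fixed S, the K_3 on S has C(3, 2) = 3 edges. P[all 3 edges red] = (1/2)^3, and likewise for blue, so P[monochromatic] = 2·(1/2)^3 = 2^{1 − 3} = 1/4.
By linearity: E[X] = C(6, 3) · 2^{1 − 3} = 20 · 1/4 = 5.
Numerically: E[X] ≈ 5.0000.

E[X] = C(6,3)·2^(1−C(3,2)) = 5 ≈ 5.0000.


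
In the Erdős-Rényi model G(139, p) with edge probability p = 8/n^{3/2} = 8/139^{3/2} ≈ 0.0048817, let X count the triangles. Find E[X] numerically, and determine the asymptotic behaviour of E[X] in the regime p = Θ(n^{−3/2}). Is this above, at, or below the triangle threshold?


Number of potential triangles: C(139, 3) = 437989.
Each occurs with probability p³ ≈ (0.0048817)³ ≈ 1.1633312e-07.
By linearity: E[X] = C(139, 3)·p³ ≈ 437989 · 1.1633312e-07 ≈ 0.05095.
Since α = 3/2 > 1, p = c/n^{3/2} = o(1/n) is below the triangle threshold p ~ 1/n. Asymptotically E[X] ~ (c³/6)·n^{3(1−α)} = (8³/6)·n^{-1.5} → 0, so by Markov's inequality G has no triangles w.h.p.

E[X] ≈ 0.05095; in regime p = Θ(1/n^{3/2}) E[X] tends to 0 (below the triangle threshold p ~ 1/n).


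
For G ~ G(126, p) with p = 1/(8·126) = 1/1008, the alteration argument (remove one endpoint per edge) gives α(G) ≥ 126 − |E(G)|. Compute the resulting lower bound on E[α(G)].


E[|E(G)|] = C(126, 2)·p = 7875 · (1/1008) = 125/16.
E[α(G)] ≥ n − E[|E(G)|] = 126 − 125/16 = 1891/16.
Numerically: ≈ 118.18750.
(This is only a lower bound; the true E[α(G)] may be larger.)

E[α(G)] ≥ 1891/16 ≈ 118.18750.


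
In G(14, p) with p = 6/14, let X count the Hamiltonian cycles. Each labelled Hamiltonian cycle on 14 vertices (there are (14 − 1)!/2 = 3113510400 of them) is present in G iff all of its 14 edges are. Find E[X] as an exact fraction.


K_14 has (14 − 1)!/2 = 3113510400 labelled Hamiltonian cycles.
For each such Hamiltonian cycle H, let X_H = 1 if all 14 edges of H are present in G. Then P[X_H = 1] = p^{14} = (3/7)^{14} = 4782969/678223072849.
Summing the indicators: E[X] = Σ_H E[X_H] = 3113510400 · p^{14} = 3113510400 · 4782969/678223072849 = 2127403389196800/96889010407.
Numerically: E[X] ≈ 21957.

E[X] = 3113510400 · (3/7)^{14} = 2127403389196800/96889010407 ≈ 21957.


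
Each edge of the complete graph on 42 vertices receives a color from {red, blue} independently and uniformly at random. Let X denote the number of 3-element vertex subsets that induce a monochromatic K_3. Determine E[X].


Let X = Σ_S X_S over the C(42, 3) = 11480 subsets S of size 3, where X_S = 1 if the K_3 on S is monochromatic.
For a fixed S, the K_3 on S has C(3, 2) = 3 edges. P[all 3 edges red] = (1/2)^3, and likewise for blue, so P[monochromatic] = 2·(1/2)^3 = 2^{1 − 3} = 1/4.
By linearity of expectation: E[X] = C(42, 3) · 2^{1 − 3} = 11480 · 1/4 = 2870.
Numerically: E[X] ≈ 2870.000.

E[X] = C(42,3)·2^(1−C(3,2)) = 2870 ≈ 2870.000.


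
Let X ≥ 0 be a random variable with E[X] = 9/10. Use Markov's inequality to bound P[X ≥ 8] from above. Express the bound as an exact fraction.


μ = E[X] = 9/10, a = 8.
Markov: P[X ≥ 8] ≤ μ/a = (9/10)/8 = 9/80.
Numerically: ≈ 0.113.
(Since a = 8 > μ = 0.900, the bound 9/80 is < 1 and informative.)

P[X ≥ 8] ≤ 9/80 ≈ 0.113.


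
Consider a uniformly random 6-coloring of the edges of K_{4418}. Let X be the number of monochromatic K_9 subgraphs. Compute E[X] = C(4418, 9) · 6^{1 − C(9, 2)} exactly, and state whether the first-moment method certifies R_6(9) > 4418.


E[X] = C(4418, 9) · 6^{1 − 36} = 1752779389572095347587475120 · 6^{−35} = 1752779389572095347587475120/1719070799748422591028658176.
As a reduced fraction: E[X] = 109548711848255959224217195/107441924984276411939291136 ≈ 1.019609.
Is E[X] < 1? NO.
Since E[X] ≥ 1, the first-moment bound is inconclusive at n = 4418; it does NOT by itself certify R_6(9) > 4418.

E[X] = 109548711848255959224217195/107441924984276411939291136 ≈ 1.019609; E[X] ≥ 1; first-moment method inconclusive here.
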